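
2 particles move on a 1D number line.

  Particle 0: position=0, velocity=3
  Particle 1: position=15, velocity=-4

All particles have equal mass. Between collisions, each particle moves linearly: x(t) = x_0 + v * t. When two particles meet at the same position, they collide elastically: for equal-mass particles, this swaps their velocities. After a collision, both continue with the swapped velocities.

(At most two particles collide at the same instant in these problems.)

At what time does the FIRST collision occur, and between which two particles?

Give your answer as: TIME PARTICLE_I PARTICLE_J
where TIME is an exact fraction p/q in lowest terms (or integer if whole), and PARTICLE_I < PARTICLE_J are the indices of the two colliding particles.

Pair (0,1): pos 0,15 vel 3,-4 -> gap=15, closing at 7/unit, collide at t=15/7
Earliest collision: t=15/7 between 0 and 1

Answer: 15/7 0 1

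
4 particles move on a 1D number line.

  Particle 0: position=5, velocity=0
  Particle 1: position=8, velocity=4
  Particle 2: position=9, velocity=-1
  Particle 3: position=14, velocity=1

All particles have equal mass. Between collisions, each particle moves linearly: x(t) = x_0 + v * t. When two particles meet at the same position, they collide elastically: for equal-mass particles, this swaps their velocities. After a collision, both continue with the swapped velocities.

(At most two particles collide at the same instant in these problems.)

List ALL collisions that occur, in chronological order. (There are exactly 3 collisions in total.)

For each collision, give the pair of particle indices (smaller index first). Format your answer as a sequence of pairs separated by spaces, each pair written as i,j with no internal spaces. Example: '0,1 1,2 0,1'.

Answer: 1,2 2,3 0,1

Derivation:
Collision at t=1/5: particles 1 and 2 swap velocities; positions: p0=5 p1=44/5 p2=44/5 p3=71/5; velocities now: v0=0 v1=-1 v2=4 v3=1
Collision at t=2: particles 2 and 3 swap velocities; positions: p0=5 p1=7 p2=16 p3=16; velocities now: v0=0 v1=-1 v2=1 v3=4
Collision at t=4: particles 0 and 1 swap velocities; positions: p0=5 p1=5 p2=18 p3=24; velocities now: v0=-1 v1=0 v2=1 v3=4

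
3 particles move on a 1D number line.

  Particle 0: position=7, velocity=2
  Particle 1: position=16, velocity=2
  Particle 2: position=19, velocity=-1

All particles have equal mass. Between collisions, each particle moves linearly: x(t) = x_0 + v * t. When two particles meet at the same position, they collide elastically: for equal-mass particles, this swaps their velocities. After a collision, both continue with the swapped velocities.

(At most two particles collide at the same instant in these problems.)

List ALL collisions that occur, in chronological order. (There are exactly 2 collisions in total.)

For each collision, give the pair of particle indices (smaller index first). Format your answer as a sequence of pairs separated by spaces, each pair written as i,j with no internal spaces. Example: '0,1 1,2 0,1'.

Answer: 1,2 0,1

Derivation:
Collision at t=1: particles 1 and 2 swap velocities; positions: p0=9 p1=18 p2=18; velocities now: v0=2 v1=-1 v2=2
Collision at t=4: particles 0 and 1 swap velocities; positions: p0=15 p1=15 p2=24; velocities now: v0=-1 v1=2 v2=2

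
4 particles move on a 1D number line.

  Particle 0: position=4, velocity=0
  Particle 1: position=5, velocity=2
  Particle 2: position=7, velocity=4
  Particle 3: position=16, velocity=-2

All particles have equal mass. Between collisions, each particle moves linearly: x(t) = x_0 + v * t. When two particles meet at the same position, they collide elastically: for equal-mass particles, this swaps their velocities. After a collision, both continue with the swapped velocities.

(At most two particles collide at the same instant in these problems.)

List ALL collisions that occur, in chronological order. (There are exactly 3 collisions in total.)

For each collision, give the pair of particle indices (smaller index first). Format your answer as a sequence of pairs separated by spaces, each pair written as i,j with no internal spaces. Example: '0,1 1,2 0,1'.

Collision at t=3/2: particles 2 and 3 swap velocities; positions: p0=4 p1=8 p2=13 p3=13; velocities now: v0=0 v1=2 v2=-2 v3=4
Collision at t=11/4: particles 1 and 2 swap velocities; positions: p0=4 p1=21/2 p2=21/2 p3=18; velocities now: v0=0 v1=-2 v2=2 v3=4
Collision at t=6: particles 0 and 1 swap velocities; positions: p0=4 p1=4 p2=17 p3=31; velocities now: v0=-2 v1=0 v2=2 v3=4

Answer: 2,3 1,2 0,1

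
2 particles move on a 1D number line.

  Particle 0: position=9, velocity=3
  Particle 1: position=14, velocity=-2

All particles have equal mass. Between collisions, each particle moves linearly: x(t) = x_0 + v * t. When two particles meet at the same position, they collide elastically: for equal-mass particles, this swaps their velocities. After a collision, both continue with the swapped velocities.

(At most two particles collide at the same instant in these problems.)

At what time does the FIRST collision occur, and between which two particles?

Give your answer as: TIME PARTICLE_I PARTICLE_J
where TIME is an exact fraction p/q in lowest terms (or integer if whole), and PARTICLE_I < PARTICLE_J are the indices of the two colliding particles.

Pair (0,1): pos 9,14 vel 3,-2 -> gap=5, closing at 5/unit, collide at t=1
Earliest collision: t=1 between 0 and 1

Answer: 1 0 1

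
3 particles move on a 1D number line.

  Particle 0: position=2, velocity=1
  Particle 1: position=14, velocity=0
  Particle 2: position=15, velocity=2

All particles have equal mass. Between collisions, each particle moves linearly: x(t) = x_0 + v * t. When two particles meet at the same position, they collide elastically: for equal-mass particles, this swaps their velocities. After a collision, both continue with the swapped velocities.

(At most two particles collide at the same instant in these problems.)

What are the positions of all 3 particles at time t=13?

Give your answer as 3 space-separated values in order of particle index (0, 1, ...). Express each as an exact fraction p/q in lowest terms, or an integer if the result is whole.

Answer: 14 15 41

Derivation:
Collision at t=12: particles 0 and 1 swap velocities; positions: p0=14 p1=14 p2=39; velocities now: v0=0 v1=1 v2=2
Advance to t=13 (no further collisions before then); velocities: v0=0 v1=1 v2=2; positions = 14 15 41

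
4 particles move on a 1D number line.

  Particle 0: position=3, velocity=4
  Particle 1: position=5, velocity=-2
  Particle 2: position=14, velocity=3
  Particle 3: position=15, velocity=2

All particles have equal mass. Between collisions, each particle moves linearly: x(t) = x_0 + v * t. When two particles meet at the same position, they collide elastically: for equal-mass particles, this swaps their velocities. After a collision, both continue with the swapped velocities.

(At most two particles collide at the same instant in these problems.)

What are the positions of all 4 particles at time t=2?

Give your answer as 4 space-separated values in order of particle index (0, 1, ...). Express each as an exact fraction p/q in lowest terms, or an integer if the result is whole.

Collision at t=1/3: particles 0 and 1 swap velocities; positions: p0=13/3 p1=13/3 p2=15 p3=47/3; velocities now: v0=-2 v1=4 v2=3 v3=2
Collision at t=1: particles 2 and 3 swap velocities; positions: p0=3 p1=7 p2=17 p3=17; velocities now: v0=-2 v1=4 v2=2 v3=3
Advance to t=2 (no further collisions before then); velocities: v0=-2 v1=4 v2=2 v3=3; positions = 1 11 19 20

Answer: 1 11 19 20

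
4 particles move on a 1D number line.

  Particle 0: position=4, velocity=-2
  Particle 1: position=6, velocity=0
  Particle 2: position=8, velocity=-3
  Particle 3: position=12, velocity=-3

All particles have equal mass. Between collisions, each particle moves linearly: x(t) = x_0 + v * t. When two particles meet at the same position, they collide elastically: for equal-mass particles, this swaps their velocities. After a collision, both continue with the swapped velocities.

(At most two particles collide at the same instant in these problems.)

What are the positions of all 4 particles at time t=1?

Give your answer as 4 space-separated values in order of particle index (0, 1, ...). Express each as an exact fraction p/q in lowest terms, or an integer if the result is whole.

Answer: 2 5 6 9

Derivation:
Collision at t=2/3: particles 1 and 2 swap velocities; positions: p0=8/3 p1=6 p2=6 p3=10; velocities now: v0=-2 v1=-3 v2=0 v3=-3
Advance to t=1 (no further collisions before then); velocities: v0=-2 v1=-3 v2=0 v3=-3; positions = 2 5 6 9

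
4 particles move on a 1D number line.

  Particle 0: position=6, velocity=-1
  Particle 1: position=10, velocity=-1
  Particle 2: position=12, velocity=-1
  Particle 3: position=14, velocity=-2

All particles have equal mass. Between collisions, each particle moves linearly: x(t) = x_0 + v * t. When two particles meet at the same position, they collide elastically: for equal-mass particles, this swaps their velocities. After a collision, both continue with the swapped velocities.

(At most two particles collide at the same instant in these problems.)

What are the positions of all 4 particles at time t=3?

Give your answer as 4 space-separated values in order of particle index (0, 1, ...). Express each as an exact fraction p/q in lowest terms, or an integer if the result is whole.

Collision at t=2: particles 2 and 3 swap velocities; positions: p0=4 p1=8 p2=10 p3=10; velocities now: v0=-1 v1=-1 v2=-2 v3=-1
Advance to t=3 (no further collisions before then); velocities: v0=-1 v1=-1 v2=-2 v3=-1; positions = 3 7 8 9

Answer: 3 7 8 9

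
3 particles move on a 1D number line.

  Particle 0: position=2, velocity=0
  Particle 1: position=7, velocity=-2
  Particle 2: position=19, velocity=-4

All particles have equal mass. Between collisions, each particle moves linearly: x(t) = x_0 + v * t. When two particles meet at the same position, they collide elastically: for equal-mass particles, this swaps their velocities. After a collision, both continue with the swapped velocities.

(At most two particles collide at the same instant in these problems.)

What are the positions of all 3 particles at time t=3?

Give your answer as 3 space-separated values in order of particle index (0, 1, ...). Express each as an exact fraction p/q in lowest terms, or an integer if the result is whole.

Answer: 1 2 7

Derivation:
Collision at t=5/2: particles 0 and 1 swap velocities; positions: p0=2 p1=2 p2=9; velocities now: v0=-2 v1=0 v2=-4
Advance to t=3 (no further collisions before then); velocities: v0=-2 v1=0 v2=-4; positions = 1 2 7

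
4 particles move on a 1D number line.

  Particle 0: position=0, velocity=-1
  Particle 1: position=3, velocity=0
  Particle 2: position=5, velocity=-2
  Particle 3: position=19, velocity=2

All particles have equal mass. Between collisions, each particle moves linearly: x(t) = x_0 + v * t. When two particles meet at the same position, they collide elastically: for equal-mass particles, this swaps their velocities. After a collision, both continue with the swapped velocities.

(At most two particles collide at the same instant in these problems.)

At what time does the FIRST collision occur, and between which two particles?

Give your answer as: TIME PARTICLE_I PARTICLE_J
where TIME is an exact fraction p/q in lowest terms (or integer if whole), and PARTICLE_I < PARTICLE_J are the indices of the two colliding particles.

Pair (0,1): pos 0,3 vel -1,0 -> not approaching (rel speed -1 <= 0)
Pair (1,2): pos 3,5 vel 0,-2 -> gap=2, closing at 2/unit, collide at t=1
Pair (2,3): pos 5,19 vel -2,2 -> not approaching (rel speed -4 <= 0)
Earliest collision: t=1 between 1 and 2

Answer: 1 1 2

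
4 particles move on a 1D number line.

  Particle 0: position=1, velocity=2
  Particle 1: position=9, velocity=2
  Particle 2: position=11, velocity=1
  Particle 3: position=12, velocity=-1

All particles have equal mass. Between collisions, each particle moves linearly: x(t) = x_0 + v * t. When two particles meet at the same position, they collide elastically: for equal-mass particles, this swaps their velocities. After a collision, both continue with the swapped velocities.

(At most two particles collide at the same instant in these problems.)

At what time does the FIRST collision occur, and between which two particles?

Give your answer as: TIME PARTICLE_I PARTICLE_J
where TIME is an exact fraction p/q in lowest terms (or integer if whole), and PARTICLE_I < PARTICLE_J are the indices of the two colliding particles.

Answer: 1/2 2 3

Derivation:
Pair (0,1): pos 1,9 vel 2,2 -> not approaching (rel speed 0 <= 0)
Pair (1,2): pos 9,11 vel 2,1 -> gap=2, closing at 1/unit, collide at t=2
Pair (2,3): pos 11,12 vel 1,-1 -> gap=1, closing at 2/unit, collide at t=1/2
Earliest collision: t=1/2 between 2 and 3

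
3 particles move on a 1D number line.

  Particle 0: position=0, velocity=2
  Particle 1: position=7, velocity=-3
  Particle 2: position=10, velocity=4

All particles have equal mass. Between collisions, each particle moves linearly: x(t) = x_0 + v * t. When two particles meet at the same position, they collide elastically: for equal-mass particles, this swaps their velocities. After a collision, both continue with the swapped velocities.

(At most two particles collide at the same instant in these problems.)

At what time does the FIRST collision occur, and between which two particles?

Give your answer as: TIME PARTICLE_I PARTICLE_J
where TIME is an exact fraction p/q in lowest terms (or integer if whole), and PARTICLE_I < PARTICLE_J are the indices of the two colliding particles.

Answer: 7/5 0 1

Derivation:
Pair (0,1): pos 0,7 vel 2,-3 -> gap=7, closing at 5/unit, collide at t=7/5
Pair (1,2): pos 7,10 vel -3,4 -> not approaching (rel speed -7 <= 0)
Earliest collision: t=7/5 between 0 and 1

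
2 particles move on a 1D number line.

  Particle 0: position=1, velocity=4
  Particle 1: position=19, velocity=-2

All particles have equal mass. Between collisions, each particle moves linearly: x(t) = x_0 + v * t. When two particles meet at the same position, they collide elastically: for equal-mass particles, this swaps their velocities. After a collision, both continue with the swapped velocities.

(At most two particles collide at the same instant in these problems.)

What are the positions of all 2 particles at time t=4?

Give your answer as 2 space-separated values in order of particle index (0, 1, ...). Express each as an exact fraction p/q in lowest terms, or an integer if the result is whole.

Collision at t=3: particles 0 and 1 swap velocities; positions: p0=13 p1=13; velocities now: v0=-2 v1=4
Advance to t=4 (no further collisions before then); velocities: v0=-2 v1=4; positions = 11 17

Answer: 11 17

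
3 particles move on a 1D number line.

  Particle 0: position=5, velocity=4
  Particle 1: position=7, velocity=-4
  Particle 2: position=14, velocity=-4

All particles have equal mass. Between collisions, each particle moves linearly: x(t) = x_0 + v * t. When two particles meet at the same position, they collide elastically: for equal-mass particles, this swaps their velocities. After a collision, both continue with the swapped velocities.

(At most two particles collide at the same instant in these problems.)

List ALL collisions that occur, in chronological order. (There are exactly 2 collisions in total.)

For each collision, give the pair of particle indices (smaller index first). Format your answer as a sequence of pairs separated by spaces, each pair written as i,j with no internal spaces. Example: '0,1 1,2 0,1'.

Answer: 0,1 1,2

Derivation:
Collision at t=1/4: particles 0 and 1 swap velocities; positions: p0=6 p1=6 p2=13; velocities now: v0=-4 v1=4 v2=-4
Collision at t=9/8: particles 1 and 2 swap velocities; positions: p0=5/2 p1=19/2 p2=19/2; velocities now: v0=-4 v1=-4 v2=4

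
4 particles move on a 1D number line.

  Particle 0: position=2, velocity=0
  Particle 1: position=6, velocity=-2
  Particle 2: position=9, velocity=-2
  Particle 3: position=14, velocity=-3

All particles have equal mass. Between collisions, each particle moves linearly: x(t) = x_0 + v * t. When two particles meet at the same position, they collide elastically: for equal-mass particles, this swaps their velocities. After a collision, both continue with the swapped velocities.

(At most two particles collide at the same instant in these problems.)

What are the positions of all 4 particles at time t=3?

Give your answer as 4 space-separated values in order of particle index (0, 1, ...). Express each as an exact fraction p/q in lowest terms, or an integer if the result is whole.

Answer: 0 2 3 5

Derivation:
Collision at t=2: particles 0 and 1 swap velocities; positions: p0=2 p1=2 p2=5 p3=8; velocities now: v0=-2 v1=0 v2=-2 v3=-3
Advance to t=3 (no further collisions before then); velocities: v0=-2 v1=0 v2=-2 v3=-3; positions = 0 2 3 5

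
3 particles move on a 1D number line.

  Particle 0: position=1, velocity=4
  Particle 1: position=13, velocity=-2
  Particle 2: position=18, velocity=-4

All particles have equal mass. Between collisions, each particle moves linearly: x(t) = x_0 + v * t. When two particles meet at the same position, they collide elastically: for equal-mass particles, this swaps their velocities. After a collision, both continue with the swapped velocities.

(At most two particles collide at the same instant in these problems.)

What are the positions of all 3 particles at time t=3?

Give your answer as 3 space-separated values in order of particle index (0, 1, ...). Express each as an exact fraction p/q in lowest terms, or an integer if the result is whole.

Answer: 6 7 13

Derivation:
Collision at t=2: particles 0 and 1 swap velocities; positions: p0=9 p1=9 p2=10; velocities now: v0=-2 v1=4 v2=-4
Collision at t=17/8: particles 1 and 2 swap velocities; positions: p0=35/4 p1=19/2 p2=19/2; velocities now: v0=-2 v1=-4 v2=4
Collision at t=5/2: particles 0 and 1 swap velocities; positions: p0=8 p1=8 p2=11; velocities now: v0=-4 v1=-2 v2=4
Advance to t=3 (no further collisions before then); velocities: v0=-4 v1=-2 v2=4; positions = 6 7 13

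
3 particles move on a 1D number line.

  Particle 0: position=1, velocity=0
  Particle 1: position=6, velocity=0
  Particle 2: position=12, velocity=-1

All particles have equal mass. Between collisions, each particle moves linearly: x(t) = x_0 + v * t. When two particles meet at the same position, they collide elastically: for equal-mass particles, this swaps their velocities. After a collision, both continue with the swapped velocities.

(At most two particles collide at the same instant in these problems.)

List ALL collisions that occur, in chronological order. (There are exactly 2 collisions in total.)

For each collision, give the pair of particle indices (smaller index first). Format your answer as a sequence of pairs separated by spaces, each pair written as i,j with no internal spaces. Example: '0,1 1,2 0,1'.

Answer: 1,2 0,1

Derivation:
Collision at t=6: particles 1 and 2 swap velocities; positions: p0=1 p1=6 p2=6; velocities now: v0=0 v1=-1 v2=0
Collision at t=11: particles 0 and 1 swap velocities; positions: p0=1 p1=1 p2=6; velocities now: v0=-1 v1=0 v2=0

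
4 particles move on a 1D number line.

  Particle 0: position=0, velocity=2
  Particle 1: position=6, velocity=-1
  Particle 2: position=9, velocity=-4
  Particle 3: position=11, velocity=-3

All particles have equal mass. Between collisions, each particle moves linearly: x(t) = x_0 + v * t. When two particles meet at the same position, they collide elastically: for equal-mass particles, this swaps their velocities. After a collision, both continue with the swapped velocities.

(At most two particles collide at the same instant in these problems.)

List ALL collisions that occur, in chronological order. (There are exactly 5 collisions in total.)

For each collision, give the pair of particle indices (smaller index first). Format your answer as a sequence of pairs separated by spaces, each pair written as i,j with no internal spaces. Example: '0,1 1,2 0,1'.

Collision at t=1: particles 1 and 2 swap velocities; positions: p0=2 p1=5 p2=5 p3=8; velocities now: v0=2 v1=-4 v2=-1 v3=-3
Collision at t=3/2: particles 0 and 1 swap velocities; positions: p0=3 p1=3 p2=9/2 p3=13/2; velocities now: v0=-4 v1=2 v2=-1 v3=-3
Collision at t=2: particles 1 and 2 swap velocities; positions: p0=1 p1=4 p2=4 p3=5; velocities now: v0=-4 v1=-1 v2=2 v3=-3
Collision at t=11/5: particles 2 and 3 swap velocities; positions: p0=1/5 p1=19/5 p2=22/5 p3=22/5; velocities now: v0=-4 v1=-1 v2=-3 v3=2
Collision at t=5/2: particles 1 and 2 swap velocities; positions: p0=-1 p1=7/2 p2=7/2 p3=5; velocities now: v0=-4 v1=-3 v2=-1 v3=2

Answer: 1,2 0,1 1,2 2,3 1,2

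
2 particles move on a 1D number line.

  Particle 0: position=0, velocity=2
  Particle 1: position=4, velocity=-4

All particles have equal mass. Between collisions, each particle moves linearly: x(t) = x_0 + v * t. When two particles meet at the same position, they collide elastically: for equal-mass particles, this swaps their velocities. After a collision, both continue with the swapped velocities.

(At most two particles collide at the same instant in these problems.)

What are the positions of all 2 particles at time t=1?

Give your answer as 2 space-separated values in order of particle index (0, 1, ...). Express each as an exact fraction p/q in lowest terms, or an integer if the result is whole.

Collision at t=2/3: particles 0 and 1 swap velocities; positions: p0=4/3 p1=4/3; velocities now: v0=-4 v1=2
Advance to t=1 (no further collisions before then); velocities: v0=-4 v1=2; positions = 0 2

Answer: 0 2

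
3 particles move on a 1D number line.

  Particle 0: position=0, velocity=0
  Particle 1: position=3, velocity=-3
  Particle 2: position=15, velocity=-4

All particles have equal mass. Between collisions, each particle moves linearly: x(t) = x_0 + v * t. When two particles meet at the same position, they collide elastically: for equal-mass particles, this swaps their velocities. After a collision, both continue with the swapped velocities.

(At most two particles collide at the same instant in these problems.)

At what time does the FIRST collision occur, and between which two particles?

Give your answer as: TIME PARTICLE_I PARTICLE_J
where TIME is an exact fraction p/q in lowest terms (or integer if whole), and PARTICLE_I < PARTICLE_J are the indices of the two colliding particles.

Answer: 1 0 1

Derivation:
Pair (0,1): pos 0,3 vel 0,-3 -> gap=3, closing at 3/unit, collide at t=1
Pair (1,2): pos 3,15 vel -3,-4 -> gap=12, closing at 1/unit, collide at t=12
Earliest collision: t=1 between 0 and 1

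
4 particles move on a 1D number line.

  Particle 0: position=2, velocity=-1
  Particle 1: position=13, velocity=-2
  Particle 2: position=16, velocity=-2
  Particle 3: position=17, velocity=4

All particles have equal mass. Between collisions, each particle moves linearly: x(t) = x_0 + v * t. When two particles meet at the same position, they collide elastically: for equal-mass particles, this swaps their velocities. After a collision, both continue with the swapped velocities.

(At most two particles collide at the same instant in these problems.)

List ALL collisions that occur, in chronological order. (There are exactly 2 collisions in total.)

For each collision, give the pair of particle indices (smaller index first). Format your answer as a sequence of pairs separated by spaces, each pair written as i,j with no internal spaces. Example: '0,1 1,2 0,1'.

Collision at t=11: particles 0 and 1 swap velocities; positions: p0=-9 p1=-9 p2=-6 p3=61; velocities now: v0=-2 v1=-1 v2=-2 v3=4
Collision at t=14: particles 1 and 2 swap velocities; positions: p0=-15 p1=-12 p2=-12 p3=73; velocities now: v0=-2 v1=-2 v2=-1 v3=4

Answer: 0,1 1,2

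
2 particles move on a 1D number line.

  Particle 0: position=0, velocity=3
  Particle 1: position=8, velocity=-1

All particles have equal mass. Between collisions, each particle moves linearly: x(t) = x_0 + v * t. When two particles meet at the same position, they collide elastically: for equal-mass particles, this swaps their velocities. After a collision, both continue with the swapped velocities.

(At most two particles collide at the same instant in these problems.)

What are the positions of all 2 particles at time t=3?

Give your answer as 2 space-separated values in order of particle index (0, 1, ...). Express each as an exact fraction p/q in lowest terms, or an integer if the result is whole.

Answer: 5 9

Derivation:
Collision at t=2: particles 0 and 1 swap velocities; positions: p0=6 p1=6; velocities now: v0=-1 v1=3
Advance to t=3 (no further collisions before then); velocities: v0=-1 v1=3; positions = 5 9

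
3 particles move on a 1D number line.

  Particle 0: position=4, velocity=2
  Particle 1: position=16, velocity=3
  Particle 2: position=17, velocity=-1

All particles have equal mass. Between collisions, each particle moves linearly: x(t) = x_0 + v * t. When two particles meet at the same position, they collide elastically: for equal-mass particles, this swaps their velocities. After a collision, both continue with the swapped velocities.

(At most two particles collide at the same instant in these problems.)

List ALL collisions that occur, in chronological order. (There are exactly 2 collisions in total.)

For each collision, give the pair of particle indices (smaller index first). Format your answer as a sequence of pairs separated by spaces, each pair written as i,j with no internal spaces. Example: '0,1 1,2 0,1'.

Answer: 1,2 0,1

Derivation:
Collision at t=1/4: particles 1 and 2 swap velocities; positions: p0=9/2 p1=67/4 p2=67/4; velocities now: v0=2 v1=-1 v2=3
Collision at t=13/3: particles 0 and 1 swap velocities; positions: p0=38/3 p1=38/3 p2=29; velocities now: v0=-1 v1=2 v2=3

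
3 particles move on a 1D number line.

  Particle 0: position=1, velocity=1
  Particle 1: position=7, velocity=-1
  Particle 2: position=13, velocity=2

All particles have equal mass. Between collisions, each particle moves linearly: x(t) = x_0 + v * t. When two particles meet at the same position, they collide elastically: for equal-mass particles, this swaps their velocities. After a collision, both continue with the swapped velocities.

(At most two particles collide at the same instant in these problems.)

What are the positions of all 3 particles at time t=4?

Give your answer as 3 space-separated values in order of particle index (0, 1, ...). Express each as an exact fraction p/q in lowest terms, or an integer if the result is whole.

Answer: 3 5 21

Derivation:
Collision at t=3: particles 0 and 1 swap velocities; positions: p0=4 p1=4 p2=19; velocities now: v0=-1 v1=1 v2=2
Advance to t=4 (no further collisions before then); velocities: v0=-1 v1=1 v2=2; positions = 3 5 21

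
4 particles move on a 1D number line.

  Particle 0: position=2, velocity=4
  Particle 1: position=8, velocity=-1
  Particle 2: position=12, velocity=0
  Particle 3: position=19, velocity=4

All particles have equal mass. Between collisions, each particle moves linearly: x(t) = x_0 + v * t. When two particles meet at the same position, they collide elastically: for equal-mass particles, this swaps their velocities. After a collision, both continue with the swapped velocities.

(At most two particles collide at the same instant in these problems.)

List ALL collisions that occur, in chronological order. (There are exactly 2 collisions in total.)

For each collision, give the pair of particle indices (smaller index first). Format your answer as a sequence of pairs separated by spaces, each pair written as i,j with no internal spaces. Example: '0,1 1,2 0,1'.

Collision at t=6/5: particles 0 and 1 swap velocities; positions: p0=34/5 p1=34/5 p2=12 p3=119/5; velocities now: v0=-1 v1=4 v2=0 v3=4
Collision at t=5/2: particles 1 and 2 swap velocities; positions: p0=11/2 p1=12 p2=12 p3=29; velocities now: v0=-1 v1=0 v2=4 v3=4

Answer: 0,1 1,2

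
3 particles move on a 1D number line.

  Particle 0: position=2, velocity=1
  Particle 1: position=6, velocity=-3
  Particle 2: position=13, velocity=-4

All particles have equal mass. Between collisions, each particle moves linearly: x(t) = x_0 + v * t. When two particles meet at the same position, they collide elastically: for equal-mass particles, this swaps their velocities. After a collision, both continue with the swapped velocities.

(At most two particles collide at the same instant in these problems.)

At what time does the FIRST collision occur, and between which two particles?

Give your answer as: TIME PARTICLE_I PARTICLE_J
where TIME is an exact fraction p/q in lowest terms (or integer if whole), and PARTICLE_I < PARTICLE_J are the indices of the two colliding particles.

Answer: 1 0 1

Derivation:
Pair (0,1): pos 2,6 vel 1,-3 -> gap=4, closing at 4/unit, collide at t=1
Pair (1,2): pos 6,13 vel -3,-4 -> gap=7, closing at 1/unit, collide at t=7
Earliest collision: t=1 between 0 and 1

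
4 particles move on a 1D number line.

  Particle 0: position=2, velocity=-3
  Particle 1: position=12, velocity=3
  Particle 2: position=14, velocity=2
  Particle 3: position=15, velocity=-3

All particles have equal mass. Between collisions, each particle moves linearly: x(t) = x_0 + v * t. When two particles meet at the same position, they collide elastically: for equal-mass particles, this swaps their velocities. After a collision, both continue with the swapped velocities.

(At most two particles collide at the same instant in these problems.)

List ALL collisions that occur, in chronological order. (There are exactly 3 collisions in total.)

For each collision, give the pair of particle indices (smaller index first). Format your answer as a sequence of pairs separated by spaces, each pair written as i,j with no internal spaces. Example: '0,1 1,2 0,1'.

Answer: 2,3 1,2 2,3

Derivation:
Collision at t=1/5: particles 2 and 3 swap velocities; positions: p0=7/5 p1=63/5 p2=72/5 p3=72/5; velocities now: v0=-3 v1=3 v2=-3 v3=2
Collision at t=1/2: particles 1 and 2 swap velocities; positions: p0=1/2 p1=27/2 p2=27/2 p3=15; velocities now: v0=-3 v1=-3 v2=3 v3=2
Collision at t=2: particles 2 and 3 swap velocities; positions: p0=-4 p1=9 p2=18 p3=18; velocities now: v0=-3 v1=-3 v2=2 v3=3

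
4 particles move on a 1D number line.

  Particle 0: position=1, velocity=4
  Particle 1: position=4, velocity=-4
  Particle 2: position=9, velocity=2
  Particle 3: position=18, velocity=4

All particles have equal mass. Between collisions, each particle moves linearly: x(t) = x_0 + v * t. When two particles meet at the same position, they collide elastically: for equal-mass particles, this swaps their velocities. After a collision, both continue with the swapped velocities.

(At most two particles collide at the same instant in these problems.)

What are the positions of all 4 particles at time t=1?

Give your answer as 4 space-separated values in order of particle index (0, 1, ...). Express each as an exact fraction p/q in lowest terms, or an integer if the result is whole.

Collision at t=3/8: particles 0 and 1 swap velocities; positions: p0=5/2 p1=5/2 p2=39/4 p3=39/2; velocities now: v0=-4 v1=4 v2=2 v3=4
Advance to t=1 (no further collisions before then); velocities: v0=-4 v1=4 v2=2 v3=4; positions = 0 5 11 22

Answer: 0 5 11 22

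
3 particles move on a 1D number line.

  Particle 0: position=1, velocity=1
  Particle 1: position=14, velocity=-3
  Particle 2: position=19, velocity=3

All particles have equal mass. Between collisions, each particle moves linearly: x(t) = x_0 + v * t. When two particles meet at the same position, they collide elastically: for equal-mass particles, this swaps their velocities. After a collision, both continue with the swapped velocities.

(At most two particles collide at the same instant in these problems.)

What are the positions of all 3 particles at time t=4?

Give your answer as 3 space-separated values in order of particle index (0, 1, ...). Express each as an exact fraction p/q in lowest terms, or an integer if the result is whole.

Collision at t=13/4: particles 0 and 1 swap velocities; positions: p0=17/4 p1=17/4 p2=115/4; velocities now: v0=-3 v1=1 v2=3
Advance to t=4 (no further collisions before then); velocities: v0=-3 v1=1 v2=3; positions = 2 5 31

Answer: 2 5 31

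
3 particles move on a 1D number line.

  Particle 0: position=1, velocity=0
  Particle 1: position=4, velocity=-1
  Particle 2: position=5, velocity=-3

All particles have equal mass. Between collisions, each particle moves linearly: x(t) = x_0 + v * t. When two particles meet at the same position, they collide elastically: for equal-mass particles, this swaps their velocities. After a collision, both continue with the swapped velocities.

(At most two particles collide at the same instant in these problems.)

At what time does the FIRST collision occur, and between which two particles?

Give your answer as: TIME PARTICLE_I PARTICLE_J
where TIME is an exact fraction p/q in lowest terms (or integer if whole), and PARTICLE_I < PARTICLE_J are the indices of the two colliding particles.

Answer: 1/2 1 2

Derivation:
Pair (0,1): pos 1,4 vel 0,-1 -> gap=3, closing at 1/unit, collide at t=3
Pair (1,2): pos 4,5 vel -1,-3 -> gap=1, closing at 2/unit, collide at t=1/2
Earliest collision: t=1/2 between 1 and 2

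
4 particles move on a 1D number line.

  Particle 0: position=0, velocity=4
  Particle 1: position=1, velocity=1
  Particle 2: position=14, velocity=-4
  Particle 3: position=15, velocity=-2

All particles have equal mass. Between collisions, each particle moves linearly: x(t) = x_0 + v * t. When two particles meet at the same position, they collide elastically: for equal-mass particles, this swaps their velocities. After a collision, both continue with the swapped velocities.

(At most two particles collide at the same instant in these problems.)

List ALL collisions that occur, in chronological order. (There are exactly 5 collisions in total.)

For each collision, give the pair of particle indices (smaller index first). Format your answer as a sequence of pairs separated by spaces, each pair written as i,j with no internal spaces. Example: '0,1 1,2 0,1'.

Collision at t=1/3: particles 0 and 1 swap velocities; positions: p0=4/3 p1=4/3 p2=38/3 p3=43/3; velocities now: v0=1 v1=4 v2=-4 v3=-2
Collision at t=7/4: particles 1 and 2 swap velocities; positions: p0=11/4 p1=7 p2=7 p3=23/2; velocities now: v0=1 v1=-4 v2=4 v3=-2
Collision at t=5/2: particles 2 and 3 swap velocities; positions: p0=7/2 p1=4 p2=10 p3=10; velocities now: v0=1 v1=-4 v2=-2 v3=4
Collision at t=13/5: particles 0 and 1 swap velocities; positions: p0=18/5 p1=18/5 p2=49/5 p3=52/5; velocities now: v0=-4 v1=1 v2=-2 v3=4
Collision at t=14/3: particles 1 and 2 swap velocities; positions: p0=-14/3 p1=17/3 p2=17/3 p3=56/3; velocities now: v0=-4 v1=-2 v2=1 v3=4

Answer: 0,1 1,2 2,3 0,1 1,2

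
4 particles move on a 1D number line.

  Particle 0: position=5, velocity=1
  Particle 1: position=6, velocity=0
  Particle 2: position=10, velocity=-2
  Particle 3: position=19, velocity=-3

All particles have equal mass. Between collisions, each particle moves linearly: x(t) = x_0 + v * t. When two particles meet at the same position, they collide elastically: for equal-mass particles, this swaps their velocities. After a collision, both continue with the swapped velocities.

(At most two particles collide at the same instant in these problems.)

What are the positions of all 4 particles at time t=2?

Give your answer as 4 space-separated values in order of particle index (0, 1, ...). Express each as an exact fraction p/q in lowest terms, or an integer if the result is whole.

Answer: 6 6 7 13

Derivation:
Collision at t=1: particles 0 and 1 swap velocities; positions: p0=6 p1=6 p2=8 p3=16; velocities now: v0=0 v1=1 v2=-2 v3=-3
Collision at t=5/3: particles 1 and 2 swap velocities; positions: p0=6 p1=20/3 p2=20/3 p3=14; velocities now: v0=0 v1=-2 v2=1 v3=-3
Collision at t=2: particles 0 and 1 swap velocities; positions: p0=6 p1=6 p2=7 p3=13; velocities now: v0=-2 v1=0 v2=1 v3=-3
Advance to t=2 (no further collisions before then); velocities: v0=-2 v1=0 v2=1 v3=-3; positions = 6 6 7 13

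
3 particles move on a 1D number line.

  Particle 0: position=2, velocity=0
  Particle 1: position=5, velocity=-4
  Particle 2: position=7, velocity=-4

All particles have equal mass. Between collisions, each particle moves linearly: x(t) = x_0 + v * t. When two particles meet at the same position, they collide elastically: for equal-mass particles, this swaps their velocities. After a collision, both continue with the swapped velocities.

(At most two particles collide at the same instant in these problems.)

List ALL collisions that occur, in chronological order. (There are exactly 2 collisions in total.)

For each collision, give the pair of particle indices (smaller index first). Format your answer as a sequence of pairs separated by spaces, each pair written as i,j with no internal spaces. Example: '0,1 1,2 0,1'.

Collision at t=3/4: particles 0 and 1 swap velocities; positions: p0=2 p1=2 p2=4; velocities now: v0=-4 v1=0 v2=-4
Collision at t=5/4: particles 1 and 2 swap velocities; positions: p0=0 p1=2 p2=2; velocities now: v0=-4 v1=-4 v2=0

Answer: 0,1 1,2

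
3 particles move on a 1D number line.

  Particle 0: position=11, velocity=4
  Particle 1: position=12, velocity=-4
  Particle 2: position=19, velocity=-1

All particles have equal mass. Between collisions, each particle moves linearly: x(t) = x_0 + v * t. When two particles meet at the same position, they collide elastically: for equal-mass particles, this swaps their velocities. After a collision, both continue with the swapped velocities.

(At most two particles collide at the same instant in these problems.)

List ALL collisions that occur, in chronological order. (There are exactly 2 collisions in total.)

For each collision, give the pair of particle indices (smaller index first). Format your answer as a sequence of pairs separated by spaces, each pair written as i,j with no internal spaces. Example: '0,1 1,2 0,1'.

Answer: 0,1 1,2

Derivation:
Collision at t=1/8: particles 0 and 1 swap velocities; positions: p0=23/2 p1=23/2 p2=151/8; velocities now: v0=-4 v1=4 v2=-1
Collision at t=8/5: particles 1 and 2 swap velocities; positions: p0=28/5 p1=87/5 p2=87/5; velocities now: v0=-4 v1=-1 v2=4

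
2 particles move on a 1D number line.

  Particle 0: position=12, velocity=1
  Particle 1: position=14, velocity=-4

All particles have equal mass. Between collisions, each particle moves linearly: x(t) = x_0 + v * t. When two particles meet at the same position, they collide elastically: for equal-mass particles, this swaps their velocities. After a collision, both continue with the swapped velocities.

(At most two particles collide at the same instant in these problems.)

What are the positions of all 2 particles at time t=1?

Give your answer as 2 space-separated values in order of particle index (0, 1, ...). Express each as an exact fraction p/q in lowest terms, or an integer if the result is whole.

Answer: 10 13

Derivation:
Collision at t=2/5: particles 0 and 1 swap velocities; positions: p0=62/5 p1=62/5; velocities now: v0=-4 v1=1
Advance to t=1 (no further collisions before then); velocities: v0=-4 v1=1; positions = 10 13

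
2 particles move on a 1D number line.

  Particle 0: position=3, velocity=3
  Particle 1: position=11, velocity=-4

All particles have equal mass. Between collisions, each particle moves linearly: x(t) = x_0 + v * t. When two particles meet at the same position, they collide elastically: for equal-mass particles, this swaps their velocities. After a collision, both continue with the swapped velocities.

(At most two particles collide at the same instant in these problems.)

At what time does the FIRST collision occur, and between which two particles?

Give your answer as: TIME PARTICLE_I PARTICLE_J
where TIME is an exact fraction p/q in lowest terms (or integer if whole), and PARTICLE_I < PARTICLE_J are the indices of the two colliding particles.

Pair (0,1): pos 3,11 vel 3,-4 -> gap=8, closing at 7/unit, collide at t=8/7
Earliest collision: t=8/7 between 0 and 1

Answer: 8/7 0 1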